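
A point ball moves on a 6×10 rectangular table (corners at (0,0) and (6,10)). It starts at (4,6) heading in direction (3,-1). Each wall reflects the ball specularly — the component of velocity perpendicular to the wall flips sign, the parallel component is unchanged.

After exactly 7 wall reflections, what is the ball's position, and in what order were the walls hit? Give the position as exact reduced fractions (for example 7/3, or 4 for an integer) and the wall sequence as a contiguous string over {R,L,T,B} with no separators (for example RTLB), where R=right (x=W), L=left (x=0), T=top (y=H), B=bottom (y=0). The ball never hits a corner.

Final position: (0,14/3)
Wall sequence: RLRBLRL

1. t=2/3 → R at (6,16/3); v=(-3,-1)
2. t=2 → L at (0,10/3); v=(3,-1)
3. t=2 → R at (6,4/3); v=(-3,-1)
4. t=4/3 → B at (2,0); v=(-3,1)
5. t=2/3 → L at (0,2/3); v=(3,1)
6. t=2 → R at (6,8/3); v=(-3,1)
7. t=2 → L at (0,14/3); v=(3,1)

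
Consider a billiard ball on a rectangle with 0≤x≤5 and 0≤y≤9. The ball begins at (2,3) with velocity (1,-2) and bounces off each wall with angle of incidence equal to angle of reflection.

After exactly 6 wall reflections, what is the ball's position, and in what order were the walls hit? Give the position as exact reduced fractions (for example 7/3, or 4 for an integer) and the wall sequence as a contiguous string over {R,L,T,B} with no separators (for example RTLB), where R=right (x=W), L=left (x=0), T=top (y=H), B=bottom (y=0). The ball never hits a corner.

Final position: (5,5)
Wall sequence: BRTLBR

1. t=3/2 → B at (7/2,0); v=(1,2)
2. t=3/2 → R at (5,3); v=(-1,2)
3. t=3 → T at (2,9); v=(-1,-2)
4. t=2 → L at (0,5); v=(1,-2)
5. t=5/2 → B at (5/2,0); v=(1,2)
6. t=5/2 → R at (5,5); v=(-1,2)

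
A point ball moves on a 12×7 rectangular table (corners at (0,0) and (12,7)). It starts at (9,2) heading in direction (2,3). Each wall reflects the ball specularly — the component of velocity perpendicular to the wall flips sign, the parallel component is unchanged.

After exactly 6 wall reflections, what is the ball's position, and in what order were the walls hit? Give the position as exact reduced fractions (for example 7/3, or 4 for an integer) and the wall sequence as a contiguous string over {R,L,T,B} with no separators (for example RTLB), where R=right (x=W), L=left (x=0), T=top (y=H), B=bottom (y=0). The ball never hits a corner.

Final position: (7/3,0)
Wall sequence: RTBTLB

1. t=3/2 → R at (12,13/2); v=(-2,3)
2. t=1/6 → T at (35/3,7); v=(-2,-3)
3. t=7/3 → B at (7,0); v=(-2,3)
4. t=7/3 → T at (7/3,7); v=(-2,-3)
5. t=7/6 → L at (0,7/2); v=(2,-3)
6. t=7/6 → B at (7/3,0); v=(2,3)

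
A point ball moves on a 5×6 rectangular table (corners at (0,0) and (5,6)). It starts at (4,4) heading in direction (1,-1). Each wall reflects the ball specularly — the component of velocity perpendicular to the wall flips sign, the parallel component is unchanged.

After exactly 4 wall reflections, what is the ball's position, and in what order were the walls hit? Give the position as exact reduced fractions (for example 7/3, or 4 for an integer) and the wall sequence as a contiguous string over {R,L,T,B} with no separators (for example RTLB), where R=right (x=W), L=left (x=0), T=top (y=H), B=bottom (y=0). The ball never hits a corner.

Final position: (4,6)
Wall sequence: RBLT

1. t=1 → R at (5,3); v=(-1,-1)
2. t=3 → B at (2,0); v=(-1,1)
3. t=2 → L at (0,2); v=(1,1)
4. t=4 → T at (4,6); v=(1,-1)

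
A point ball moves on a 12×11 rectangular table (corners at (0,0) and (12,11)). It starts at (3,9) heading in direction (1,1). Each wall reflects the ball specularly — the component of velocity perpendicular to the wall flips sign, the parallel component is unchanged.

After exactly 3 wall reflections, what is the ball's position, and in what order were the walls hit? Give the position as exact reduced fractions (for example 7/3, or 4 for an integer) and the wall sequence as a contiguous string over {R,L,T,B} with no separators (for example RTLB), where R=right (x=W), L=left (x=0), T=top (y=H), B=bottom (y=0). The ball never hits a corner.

1. t=2 → T at (5,11); v=(1,-1)
2. t=7 → R at (12,4); v=(-1,-1)
3. t=4 → B at (8,0); v=(-1,1)

Final position: (8,0)
Wall sequence: TRB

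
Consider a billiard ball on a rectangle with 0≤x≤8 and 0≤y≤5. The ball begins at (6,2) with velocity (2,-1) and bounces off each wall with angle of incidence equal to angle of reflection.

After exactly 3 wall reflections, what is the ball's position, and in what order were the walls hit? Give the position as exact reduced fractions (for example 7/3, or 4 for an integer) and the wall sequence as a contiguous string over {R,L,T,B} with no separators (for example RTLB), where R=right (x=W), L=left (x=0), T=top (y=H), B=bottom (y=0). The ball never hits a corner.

Final position: (0,3)
Wall sequence: RBL

1. t=1 → R at (8,1); v=(-2,-1)
2. t=1 → B at (6,0); v=(-2,1)
3. t=3 → L at (0,3); v=(2,1)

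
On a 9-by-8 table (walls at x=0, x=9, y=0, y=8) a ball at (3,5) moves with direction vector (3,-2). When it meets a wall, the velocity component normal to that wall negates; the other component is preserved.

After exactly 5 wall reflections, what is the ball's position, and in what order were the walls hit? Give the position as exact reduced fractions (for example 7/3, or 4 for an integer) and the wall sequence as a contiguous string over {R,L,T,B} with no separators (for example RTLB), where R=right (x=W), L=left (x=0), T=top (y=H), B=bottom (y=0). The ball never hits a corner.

Final position: (9,5)
Wall sequence: RBLTR

1. t=2 → R at (9,1); v=(-3,-2)
2. t=1/2 → B at (15/2,0); v=(-3,2)
3. t=5/2 → L at (0,5); v=(3,2)
4. t=3/2 → T at (9/2,8); v=(3,-2)
5. t=3/2 → R at (9,5); v=(-3,-2)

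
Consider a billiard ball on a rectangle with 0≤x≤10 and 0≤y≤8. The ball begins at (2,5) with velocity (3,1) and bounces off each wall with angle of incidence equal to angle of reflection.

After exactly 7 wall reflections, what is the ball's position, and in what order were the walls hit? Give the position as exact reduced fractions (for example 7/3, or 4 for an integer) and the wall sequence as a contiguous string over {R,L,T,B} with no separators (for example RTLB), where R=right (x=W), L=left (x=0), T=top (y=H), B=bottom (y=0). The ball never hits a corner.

Final position: (10,5)
Wall sequence: RTLRBLR

1. t=8/3 → R at (10,23/3); v=(-3,1)
2. t=1/3 → T at (9,8); v=(-3,-1)
3. t=3 → L at (0,5); v=(3,-1)
4. t=10/3 → R at (10,5/3); v=(-3,-1)
5. t=5/3 → B at (5,0); v=(-3,1)
6. t=5/3 → L at (0,5/3); v=(3,1)
7. t=10/3 → R at (10,5); v=(-3,1)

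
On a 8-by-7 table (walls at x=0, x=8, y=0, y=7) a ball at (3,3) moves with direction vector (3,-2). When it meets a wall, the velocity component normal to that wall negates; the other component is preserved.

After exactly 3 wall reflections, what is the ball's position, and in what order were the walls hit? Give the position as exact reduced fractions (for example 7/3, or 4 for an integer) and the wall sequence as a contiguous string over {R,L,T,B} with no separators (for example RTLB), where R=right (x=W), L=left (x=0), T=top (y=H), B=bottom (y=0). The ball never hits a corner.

1. t=3/2 → B at (15/2,0); v=(3,2)
2. t=1/6 → R at (8,1/3); v=(-3,2)
3. t=8/3 → L at (0,17/3); v=(3,2)

Final position: (0,17/3)
Wall sequence: BRL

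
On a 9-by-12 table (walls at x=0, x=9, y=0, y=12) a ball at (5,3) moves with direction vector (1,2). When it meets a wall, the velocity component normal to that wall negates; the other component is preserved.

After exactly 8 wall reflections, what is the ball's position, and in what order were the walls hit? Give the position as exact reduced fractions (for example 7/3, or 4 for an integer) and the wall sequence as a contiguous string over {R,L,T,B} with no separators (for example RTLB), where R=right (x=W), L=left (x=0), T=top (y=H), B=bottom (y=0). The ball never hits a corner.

1. t=4 → R at (9,11); v=(-1,2)
2. t=1/2 → T at (17/2,12); v=(-1,-2)
3. t=6 → B at (5/2,0); v=(-1,2)
4. t=5/2 → L at (0,5); v=(1,2)
5. t=7/2 → T at (7/2,12); v=(1,-2)
6. t=11/2 → R at (9,1); v=(-1,-2)
7. t=1/2 → B at (17/2,0); v=(-1,2)
8. t=6 → T at (5/2,12); v=(-1,-2)

Final position: (5/2,12)
Wall sequence: RTBLTRBT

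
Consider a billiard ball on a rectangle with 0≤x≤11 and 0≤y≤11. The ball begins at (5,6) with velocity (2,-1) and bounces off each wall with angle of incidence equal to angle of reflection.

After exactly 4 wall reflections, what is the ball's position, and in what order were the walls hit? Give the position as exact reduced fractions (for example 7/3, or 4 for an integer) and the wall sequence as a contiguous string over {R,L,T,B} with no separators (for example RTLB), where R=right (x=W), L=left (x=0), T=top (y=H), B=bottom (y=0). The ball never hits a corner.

1. t=3 → R at (11,3); v=(-2,-1)
2. t=3 → B at (5,0); v=(-2,1)
3. t=5/2 → L at (0,5/2); v=(2,1)
4. t=11/2 → R at (11,8); v=(-2,1)

Final position: (11,8)
Wall sequence: RBLR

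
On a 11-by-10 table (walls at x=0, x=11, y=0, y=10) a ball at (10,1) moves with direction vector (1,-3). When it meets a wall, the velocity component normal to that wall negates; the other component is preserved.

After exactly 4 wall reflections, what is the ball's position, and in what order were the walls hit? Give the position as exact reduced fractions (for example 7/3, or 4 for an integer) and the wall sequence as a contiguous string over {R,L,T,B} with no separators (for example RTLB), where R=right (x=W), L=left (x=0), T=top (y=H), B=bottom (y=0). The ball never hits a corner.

1. t=1/3 → B at (31/3,0); v=(1,3)
2. t=2/3 → R at (11,2); v=(-1,3)
3. t=8/3 → T at (25/3,10); v=(-1,-3)
4. t=10/3 → B at (5,0); v=(-1,3)

Final position: (5,0)
Wall sequence: BRTB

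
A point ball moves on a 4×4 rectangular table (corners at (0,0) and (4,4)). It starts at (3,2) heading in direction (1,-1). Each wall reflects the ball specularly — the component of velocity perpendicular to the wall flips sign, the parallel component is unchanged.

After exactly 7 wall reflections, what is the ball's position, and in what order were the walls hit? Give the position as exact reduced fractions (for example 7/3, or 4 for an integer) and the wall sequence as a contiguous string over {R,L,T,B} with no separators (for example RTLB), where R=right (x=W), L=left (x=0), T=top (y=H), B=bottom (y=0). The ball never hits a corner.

Final position: (0,3)
Wall sequence: RBLTRBL

1. t=1 → R at (4,1); v=(-1,-1)
2. t=1 → B at (3,0); v=(-1,1)
3. t=3 → L at (0,3); v=(1,1)
4. t=1 → T at (1,4); v=(1,-1)
5. t=3 → R at (4,1); v=(-1,-1)
6. t=1 → B at (3,0); v=(-1,1)
7. t=3 → L at (0,3); v=(1,1)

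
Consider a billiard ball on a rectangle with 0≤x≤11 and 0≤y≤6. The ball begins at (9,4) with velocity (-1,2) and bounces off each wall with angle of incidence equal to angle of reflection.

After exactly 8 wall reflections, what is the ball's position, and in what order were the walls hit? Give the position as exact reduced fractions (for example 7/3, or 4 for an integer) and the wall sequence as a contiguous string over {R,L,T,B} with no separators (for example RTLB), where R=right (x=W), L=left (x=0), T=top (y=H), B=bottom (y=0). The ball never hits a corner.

1. t=1 → T at (8,6); v=(-1,-2)
2. t=3 → B at (5,0); v=(-1,2)
3. t=3 → T at (2,6); v=(-1,-2)
4. t=2 → L at (0,2); v=(1,-2)
5. t=1 → B at (1,0); v=(1,2)
6. t=3 → T at (4,6); v=(1,-2)
7. t=3 → B at (7,0); v=(1,2)
8. t=3 → T at (10,6); v=(1,-2)

Final position: (10,6)
Wall sequence: TBTLBTBT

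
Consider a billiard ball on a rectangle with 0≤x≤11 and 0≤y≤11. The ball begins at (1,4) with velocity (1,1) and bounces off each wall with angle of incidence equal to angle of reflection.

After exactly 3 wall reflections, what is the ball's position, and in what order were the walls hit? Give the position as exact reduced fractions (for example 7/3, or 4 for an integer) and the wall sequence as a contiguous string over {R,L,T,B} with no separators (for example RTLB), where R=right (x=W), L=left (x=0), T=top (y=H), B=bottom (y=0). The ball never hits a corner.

1. t=7 → T at (8,11); v=(1,-1)
2. t=3 → R at (11,8); v=(-1,-1)
3. t=8 → B at (3,0); v=(-1,1)

Final position: (3,0)
Wall sequence: TRB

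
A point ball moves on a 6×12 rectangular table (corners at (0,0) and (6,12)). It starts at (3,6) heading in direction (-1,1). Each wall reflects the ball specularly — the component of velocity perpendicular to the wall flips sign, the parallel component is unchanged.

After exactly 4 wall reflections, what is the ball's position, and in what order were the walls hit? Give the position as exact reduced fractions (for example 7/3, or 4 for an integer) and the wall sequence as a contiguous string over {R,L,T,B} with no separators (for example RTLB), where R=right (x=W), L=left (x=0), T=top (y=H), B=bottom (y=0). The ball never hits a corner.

Final position: (0,3)
Wall sequence: LTRL

1. t=3 → L at (0,9); v=(1,1)
2. t=3 → T at (3,12); v=(1,-1)
3. t=3 → R at (6,9); v=(-1,-1)
4. t=6 → L at (0,3); v=(1,-1)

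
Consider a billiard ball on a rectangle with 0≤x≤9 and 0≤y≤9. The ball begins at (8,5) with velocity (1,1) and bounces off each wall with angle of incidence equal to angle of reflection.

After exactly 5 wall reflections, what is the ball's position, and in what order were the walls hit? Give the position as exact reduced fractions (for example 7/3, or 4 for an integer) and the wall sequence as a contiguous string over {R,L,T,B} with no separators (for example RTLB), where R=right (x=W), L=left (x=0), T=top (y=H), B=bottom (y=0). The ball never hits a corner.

Final position: (9,6)
Wall sequence: RTLBR

1. t=1 → R at (9,6); v=(-1,1)
2. t=3 → T at (6,9); v=(-1,-1)
3. t=6 → L at (0,3); v=(1,-1)
4. t=3 → B at (3,0); v=(1,1)
5. t=6 → R at (9,6); v=(-1,1)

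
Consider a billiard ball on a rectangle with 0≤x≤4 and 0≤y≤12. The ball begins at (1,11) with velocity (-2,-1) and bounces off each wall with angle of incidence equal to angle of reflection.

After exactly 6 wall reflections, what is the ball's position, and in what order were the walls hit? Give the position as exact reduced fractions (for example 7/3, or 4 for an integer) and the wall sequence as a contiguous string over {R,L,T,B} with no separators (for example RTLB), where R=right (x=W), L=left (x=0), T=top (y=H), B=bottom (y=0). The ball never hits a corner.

Final position: (4,1/2)
Wall sequence: LRLRLR

1. t=1/2 → L at (0,21/2); v=(2,-1)
2. t=2 → R at (4,17/2); v=(-2,-1)
3. t=2 → L at (0,13/2); v=(2,-1)
4. t=2 → R at (4,9/2); v=(-2,-1)
5. t=2 → L at (0,5/2); v=(2,-1)
6. t=2 → R at (4,1/2); v=(-2,-1)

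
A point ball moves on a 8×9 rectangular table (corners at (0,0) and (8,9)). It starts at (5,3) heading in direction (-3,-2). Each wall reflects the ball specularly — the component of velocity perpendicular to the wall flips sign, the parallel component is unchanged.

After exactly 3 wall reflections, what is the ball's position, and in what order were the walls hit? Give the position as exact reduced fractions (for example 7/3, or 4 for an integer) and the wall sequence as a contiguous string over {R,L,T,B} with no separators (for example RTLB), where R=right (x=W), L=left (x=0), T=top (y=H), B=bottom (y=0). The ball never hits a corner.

1. t=3/2 → B at (1/2,0); v=(-3,2)
2. t=1/6 → L at (0,1/3); v=(3,2)
3. t=8/3 → R at (8,17/3); v=(-3,2)

Final position: (8,17/3)
Wall sequence: BLR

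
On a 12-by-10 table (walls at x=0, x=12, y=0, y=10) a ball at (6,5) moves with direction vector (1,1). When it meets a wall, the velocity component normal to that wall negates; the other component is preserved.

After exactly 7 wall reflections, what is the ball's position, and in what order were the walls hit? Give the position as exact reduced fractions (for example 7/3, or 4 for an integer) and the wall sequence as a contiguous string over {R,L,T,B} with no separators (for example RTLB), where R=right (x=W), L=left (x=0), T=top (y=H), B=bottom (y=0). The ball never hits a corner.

Final position: (7,0)
Wall sequence: TRBLTRB

1. t=5 → T at (11,10); v=(1,-1)
2. t=1 → R at (12,9); v=(-1,-1)
3. t=9 → B at (3,0); v=(-1,1)
4. t=3 → L at (0,3); v=(1,1)
5. t=7 → T at (7,10); v=(1,-1)
6. t=5 → R at (12,5); v=(-1,-1)
7. t=5 → B at (7,0); v=(-1,1)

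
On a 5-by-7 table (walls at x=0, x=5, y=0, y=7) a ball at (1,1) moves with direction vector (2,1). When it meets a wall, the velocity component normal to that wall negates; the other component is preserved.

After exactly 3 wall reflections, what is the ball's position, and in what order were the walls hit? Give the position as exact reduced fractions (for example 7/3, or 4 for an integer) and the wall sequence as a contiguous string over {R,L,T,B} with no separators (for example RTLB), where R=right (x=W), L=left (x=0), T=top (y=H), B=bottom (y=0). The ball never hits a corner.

1. t=2 → R at (5,3); v=(-2,1)
2. t=5/2 → L at (0,11/2); v=(2,1)
3. t=3/2 → T at (3,7); v=(2,-1)

Final position: (3,7)
Wall sequence: RLT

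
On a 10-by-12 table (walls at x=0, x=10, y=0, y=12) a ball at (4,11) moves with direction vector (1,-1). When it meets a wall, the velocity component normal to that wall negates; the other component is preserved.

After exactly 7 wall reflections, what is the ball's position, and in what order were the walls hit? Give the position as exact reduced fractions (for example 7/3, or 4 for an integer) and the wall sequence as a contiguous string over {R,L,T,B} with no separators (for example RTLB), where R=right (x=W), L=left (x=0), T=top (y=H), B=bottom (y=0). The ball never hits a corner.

1. t=6 → R at (10,5); v=(-1,-1)
2. t=5 → B at (5,0); v=(-1,1)
3. t=5 → L at (0,5); v=(1,1)
4. t=7 → T at (7,12); v=(1,-1)
5. t=3 → R at (10,9); v=(-1,-1)
6. t=9 → B at (1,0); v=(-1,1)
7. t=1 → L at (0,1); v=(1,1)

Final position: (0,1)
Wall sequence: RBLTRBL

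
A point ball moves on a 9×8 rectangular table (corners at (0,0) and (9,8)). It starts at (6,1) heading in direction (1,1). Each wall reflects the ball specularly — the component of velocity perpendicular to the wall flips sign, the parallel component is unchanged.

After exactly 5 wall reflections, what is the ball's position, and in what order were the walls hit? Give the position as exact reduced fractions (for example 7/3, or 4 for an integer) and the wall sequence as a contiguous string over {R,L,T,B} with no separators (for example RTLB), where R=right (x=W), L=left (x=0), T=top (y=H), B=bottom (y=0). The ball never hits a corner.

1. t=3 → R at (9,4); v=(-1,1)
2. t=4 → T at (5,8); v=(-1,-1)
3. t=5 → L at (0,3); v=(1,-1)
4. t=3 → B at (3,0); v=(1,1)
5. t=6 → R at (9,6); v=(-1,1)

Final position: (9,6)
Wall sequence: RTLBR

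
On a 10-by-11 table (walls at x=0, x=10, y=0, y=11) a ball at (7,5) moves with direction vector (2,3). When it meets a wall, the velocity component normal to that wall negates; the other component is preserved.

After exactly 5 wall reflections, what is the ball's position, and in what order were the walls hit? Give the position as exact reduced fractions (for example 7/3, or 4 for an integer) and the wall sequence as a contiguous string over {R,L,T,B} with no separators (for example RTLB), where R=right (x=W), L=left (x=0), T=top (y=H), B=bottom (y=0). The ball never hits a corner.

Final position: (17/3,11)
Wall sequence: RTBLT

1. t=3/2 → R at (10,19/2); v=(-2,3)
2. t=1/2 → T at (9,11); v=(-2,-3)
3. t=11/3 → B at (5/3,0); v=(-2,3)
4. t=5/6 → L at (0,5/2); v=(2,3)
5. t=17/6 → T at (17/3,11); v=(2,-3)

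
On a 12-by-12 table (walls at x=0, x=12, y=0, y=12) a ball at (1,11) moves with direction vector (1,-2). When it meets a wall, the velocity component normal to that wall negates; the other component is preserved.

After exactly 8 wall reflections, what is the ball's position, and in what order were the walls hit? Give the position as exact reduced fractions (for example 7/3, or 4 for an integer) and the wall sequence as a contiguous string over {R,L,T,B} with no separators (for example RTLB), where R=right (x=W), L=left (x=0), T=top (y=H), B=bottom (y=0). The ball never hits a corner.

Final position: (12,11)
Wall sequence: BRTBLTBR

1. t=11/2 → B at (13/2,0); v=(1,2)
2. t=11/2 → R at (12,11); v=(-1,2)
3. t=1/2 → T at (23/2,12); v=(-1,-2)
4. t=6 → B at (11/2,0); v=(-1,2)
5. t=11/2 → L at (0,11); v=(1,2)
6. t=1/2 → T at (1/2,12); v=(1,-2)
7. t=6 → B at (13/2,0); v=(1,2)
8. t=11/2 → R at (12,11); v=(-1,2)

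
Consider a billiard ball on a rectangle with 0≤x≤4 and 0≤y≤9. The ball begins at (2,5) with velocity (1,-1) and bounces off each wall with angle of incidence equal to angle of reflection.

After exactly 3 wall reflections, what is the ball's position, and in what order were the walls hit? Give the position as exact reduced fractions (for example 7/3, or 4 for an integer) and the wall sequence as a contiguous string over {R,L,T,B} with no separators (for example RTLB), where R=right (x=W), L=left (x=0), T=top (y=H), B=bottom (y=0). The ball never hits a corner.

Final position: (0,1)
Wall sequence: RBL

1. t=2 → R at (4,3); v=(-1,-1)
2. t=3 → B at (1,0); v=(-1,1)
3. t=1 → L at (0,1); v=(1,1)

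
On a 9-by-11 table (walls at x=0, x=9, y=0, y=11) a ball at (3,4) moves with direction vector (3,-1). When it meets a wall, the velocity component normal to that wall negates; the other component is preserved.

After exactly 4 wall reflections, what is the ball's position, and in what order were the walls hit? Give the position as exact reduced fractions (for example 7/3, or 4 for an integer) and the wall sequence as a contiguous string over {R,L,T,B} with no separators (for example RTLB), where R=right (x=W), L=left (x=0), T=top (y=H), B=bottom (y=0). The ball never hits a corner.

Final position: (9,4)
Wall sequence: RBLR

1. t=2 → R at (9,2); v=(-3,-1)
2. t=2 → B at (3,0); v=(-3,1)
3. t=1 → L at (0,1); v=(3,1)
4. t=3 → R at (9,4); v=(-3,1)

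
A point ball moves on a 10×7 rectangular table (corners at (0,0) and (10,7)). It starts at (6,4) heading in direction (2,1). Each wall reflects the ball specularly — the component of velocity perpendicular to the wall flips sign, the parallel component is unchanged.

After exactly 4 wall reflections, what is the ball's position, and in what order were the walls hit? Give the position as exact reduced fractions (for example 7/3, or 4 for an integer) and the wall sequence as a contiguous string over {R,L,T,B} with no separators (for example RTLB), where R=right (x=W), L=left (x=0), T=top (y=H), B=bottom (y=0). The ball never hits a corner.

1. t=2 → R at (10,6); v=(-2,1)
2. t=1 → T at (8,7); v=(-2,-1)
3. t=4 → L at (0,3); v=(2,-1)
4. t=3 → B at (6,0); v=(2,1)

Final position: (6,0)
Wall sequence: RTLB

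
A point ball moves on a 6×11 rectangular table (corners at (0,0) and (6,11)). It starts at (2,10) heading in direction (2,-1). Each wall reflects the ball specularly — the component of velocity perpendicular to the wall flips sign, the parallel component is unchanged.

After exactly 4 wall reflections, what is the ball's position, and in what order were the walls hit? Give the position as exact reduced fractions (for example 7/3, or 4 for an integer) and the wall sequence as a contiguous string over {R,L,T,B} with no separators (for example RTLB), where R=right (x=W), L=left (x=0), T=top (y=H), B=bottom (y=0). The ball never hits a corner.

Final position: (2,0)
Wall sequence: RLRB

1. t=2 → R at (6,8); v=(-2,-1)
2. t=3 → L at (0,5); v=(2,-1)
3. t=3 → R at (6,2); v=(-2,-1)
4. t=2 → B at (2,0); v=(-2,1)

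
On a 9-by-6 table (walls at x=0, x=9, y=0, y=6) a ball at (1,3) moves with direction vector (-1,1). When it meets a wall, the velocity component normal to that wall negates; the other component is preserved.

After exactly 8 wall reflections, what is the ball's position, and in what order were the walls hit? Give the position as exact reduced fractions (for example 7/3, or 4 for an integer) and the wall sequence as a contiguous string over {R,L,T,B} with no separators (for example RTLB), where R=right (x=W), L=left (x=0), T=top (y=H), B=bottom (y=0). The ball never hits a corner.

1. t=1 → L at (0,4); v=(1,1)
2. t=2 → T at (2,6); v=(1,-1)
3. t=6 → B at (8,0); v=(1,1)
4. t=1 → R at (9,1); v=(-1,1)
5. t=5 → T at (4,6); v=(-1,-1)
6. t=4 → L at (0,2); v=(1,-1)
7. t=2 → B at (2,0); v=(1,1)
8. t=6 → T at (8,6); v=(1,-1)

Final position: (8,6)
Wall sequence: LTBRTLBT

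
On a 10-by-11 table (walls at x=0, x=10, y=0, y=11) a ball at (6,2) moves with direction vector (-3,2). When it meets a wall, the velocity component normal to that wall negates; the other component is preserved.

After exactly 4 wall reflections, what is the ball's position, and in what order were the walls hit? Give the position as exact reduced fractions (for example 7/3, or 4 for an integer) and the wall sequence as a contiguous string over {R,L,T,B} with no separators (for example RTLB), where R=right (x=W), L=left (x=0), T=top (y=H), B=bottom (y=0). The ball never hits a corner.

1. t=2 → L at (0,6); v=(3,2)
2. t=5/2 → T at (15/2,11); v=(3,-2)
3. t=5/6 → R at (10,28/3); v=(-3,-2)
4. t=10/3 → L at (0,8/3); v=(3,-2)

Final position: (0,8/3)
Wall sequence: LTRL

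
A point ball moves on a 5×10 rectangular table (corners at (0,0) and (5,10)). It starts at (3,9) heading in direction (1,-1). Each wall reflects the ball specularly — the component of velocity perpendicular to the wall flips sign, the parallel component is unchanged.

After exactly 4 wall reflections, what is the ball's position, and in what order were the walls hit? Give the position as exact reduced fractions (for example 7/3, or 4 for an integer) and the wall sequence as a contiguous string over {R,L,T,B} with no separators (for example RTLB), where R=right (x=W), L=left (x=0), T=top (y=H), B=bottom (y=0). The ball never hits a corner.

1. t=2 → R at (5,7); v=(-1,-1)
2. t=5 → L at (0,2); v=(1,-1)
3. t=2 → B at (2,0); v=(1,1)
4. t=3 → R at (5,3); v=(-1,1)

Final position: (5,3)
Wall sequence: RLBR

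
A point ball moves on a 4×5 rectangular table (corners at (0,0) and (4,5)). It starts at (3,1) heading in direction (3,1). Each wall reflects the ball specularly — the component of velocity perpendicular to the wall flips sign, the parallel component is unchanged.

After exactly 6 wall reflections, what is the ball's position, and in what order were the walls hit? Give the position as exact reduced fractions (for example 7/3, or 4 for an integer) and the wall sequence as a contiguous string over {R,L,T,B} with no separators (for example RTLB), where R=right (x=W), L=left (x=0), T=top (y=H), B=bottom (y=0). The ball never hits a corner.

Final position: (4,10/3)
Wall sequence: RLRTLR

1. t=1/3 → R at (4,4/3); v=(-3,1)
2. t=4/3 → L at (0,8/3); v=(3,1)
3. t=4/3 → R at (4,4); v=(-3,1)
4. t=1 → T at (1,5); v=(-3,-1)
5. t=1/3 → L at (0,14/3); v=(3,-1)
6. t=4/3 → R at (4,10/3); v=(-3,-1)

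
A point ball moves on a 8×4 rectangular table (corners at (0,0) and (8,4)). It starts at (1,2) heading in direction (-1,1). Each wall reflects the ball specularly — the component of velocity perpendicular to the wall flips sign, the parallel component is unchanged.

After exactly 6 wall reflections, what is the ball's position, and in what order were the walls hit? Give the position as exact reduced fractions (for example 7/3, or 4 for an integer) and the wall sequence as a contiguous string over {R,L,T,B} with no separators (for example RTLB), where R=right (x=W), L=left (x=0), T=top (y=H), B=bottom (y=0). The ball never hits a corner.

1. t=1 → L at (0,3); v=(1,1)
2. t=1 → T at (1,4); v=(1,-1)
3. t=4 → B at (5,0); v=(1,1)
4. t=3 → R at (8,3); v=(-1,1)
5. t=1 → T at (7,4); v=(-1,-1)
6. t=4 → B at (3,0); v=(-1,1)

Final position: (3,0)
Wall sequence: LTBRTB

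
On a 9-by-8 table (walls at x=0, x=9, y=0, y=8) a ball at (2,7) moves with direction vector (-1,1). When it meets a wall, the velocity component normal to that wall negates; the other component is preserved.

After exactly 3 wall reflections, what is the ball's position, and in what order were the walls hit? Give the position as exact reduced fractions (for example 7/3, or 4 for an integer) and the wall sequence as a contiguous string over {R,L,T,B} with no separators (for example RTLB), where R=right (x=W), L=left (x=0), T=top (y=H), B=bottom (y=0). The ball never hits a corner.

1. t=1 → T at (1,8); v=(-1,-1)
2. t=1 → L at (0,7); v=(1,-1)
3. t=7 → B at (7,0); v=(1,1)

Final position: (7,0)
Wall sequence: TLB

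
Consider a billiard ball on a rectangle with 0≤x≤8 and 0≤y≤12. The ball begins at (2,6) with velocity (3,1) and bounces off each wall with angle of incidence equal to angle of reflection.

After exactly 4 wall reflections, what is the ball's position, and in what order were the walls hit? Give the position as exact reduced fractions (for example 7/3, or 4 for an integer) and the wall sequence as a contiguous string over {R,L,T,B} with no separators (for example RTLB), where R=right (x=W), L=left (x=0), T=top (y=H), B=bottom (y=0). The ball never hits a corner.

Final position: (8,32/3)
Wall sequence: RLTR

1. t=2 → R at (8,8); v=(-3,1)
2. t=8/3 → L at (0,32/3); v=(3,1)
3. t=4/3 → T at (4,12); v=(3,-1)
4. t=4/3 → R at (8,32/3); v=(-3,-1)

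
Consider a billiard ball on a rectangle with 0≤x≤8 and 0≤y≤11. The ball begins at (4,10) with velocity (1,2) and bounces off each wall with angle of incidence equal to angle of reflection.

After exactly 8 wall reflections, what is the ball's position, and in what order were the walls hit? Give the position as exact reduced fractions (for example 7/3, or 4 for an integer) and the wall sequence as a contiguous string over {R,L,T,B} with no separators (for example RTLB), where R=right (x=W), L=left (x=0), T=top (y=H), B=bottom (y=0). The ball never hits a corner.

Final position: (11/2,11)
Wall sequence: TRBTLBRT

1. t=1/2 → T at (9/2,11); v=(1,-2)
2. t=7/2 → R at (8,4); v=(-1,-2)
3. t=2 → B at (6,0); v=(-1,2)
4. t=11/2 → T at (1/2,11); v=(-1,-2)
5. t=1/2 → L at (0,10); v=(1,-2)
6. t=5 → B at (5,0); v=(1,2)
7. t=3 → R at (8,6); v=(-1,2)
8. t=5/2 → T at (11/2,11); v=(-1,-2)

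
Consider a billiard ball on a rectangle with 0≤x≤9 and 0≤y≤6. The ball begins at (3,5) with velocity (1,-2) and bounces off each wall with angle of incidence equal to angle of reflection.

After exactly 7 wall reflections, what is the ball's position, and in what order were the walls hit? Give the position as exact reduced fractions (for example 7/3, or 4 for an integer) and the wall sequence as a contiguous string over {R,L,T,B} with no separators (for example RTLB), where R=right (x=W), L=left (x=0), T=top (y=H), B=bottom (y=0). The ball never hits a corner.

Final position: (0,1)
Wall sequence: BTRBTBL

1. t=5/2 → B at (11/2,0); v=(1,2)
2. t=3 → T at (17/2,6); v=(1,-2)
3. t=1/2 → R at (9,5); v=(-1,-2)
4. t=5/2 → B at (13/2,0); v=(-1,2)
5. t=3 → T at (7/2,6); v=(-1,-2)
6. t=3 → B at (1/2,0); v=(-1,2)
7. t=1/2 → L at (0,1); v=(1,2)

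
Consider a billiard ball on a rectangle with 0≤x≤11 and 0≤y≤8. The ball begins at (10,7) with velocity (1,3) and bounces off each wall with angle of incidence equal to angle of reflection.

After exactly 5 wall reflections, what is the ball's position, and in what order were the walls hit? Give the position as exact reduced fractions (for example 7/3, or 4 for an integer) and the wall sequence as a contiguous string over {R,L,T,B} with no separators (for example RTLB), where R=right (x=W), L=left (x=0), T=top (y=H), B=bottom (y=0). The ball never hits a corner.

Final position: (11/3,0)
Wall sequence: TRBTB

1. t=1/3 → T at (31/3,8); v=(1,-3)
2. t=2/3 → R at (11,6); v=(-1,-3)
3. t=2 → B at (9,0); v=(-1,3)
4. t=8/3 → T at (19/3,8); v=(-1,-3)
5. t=8/3 → B at (11/3,0); v=(-1,3)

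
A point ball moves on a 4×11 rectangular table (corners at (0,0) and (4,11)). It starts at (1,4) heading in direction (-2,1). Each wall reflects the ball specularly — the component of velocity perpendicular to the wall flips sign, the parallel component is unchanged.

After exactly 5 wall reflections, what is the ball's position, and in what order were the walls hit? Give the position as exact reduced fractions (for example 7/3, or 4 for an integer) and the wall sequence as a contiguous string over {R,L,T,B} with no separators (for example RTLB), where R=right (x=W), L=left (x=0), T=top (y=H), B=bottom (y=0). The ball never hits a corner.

1. t=1/2 → L at (0,9/2); v=(2,1)
2. t=2 → R at (4,13/2); v=(-2,1)
3. t=2 → L at (0,17/2); v=(2,1)
4. t=2 → R at (4,21/2); v=(-2,1)
5. t=1/2 → T at (3,11); v=(-2,-1)

Final position: (3,11)
Wall sequence: LRLRT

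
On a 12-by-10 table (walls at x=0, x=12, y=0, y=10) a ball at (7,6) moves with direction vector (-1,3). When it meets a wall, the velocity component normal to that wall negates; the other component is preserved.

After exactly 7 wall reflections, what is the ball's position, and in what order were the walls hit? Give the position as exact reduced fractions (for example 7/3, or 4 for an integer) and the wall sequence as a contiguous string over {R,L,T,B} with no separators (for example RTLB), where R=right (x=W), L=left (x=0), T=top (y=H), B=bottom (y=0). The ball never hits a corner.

Final position: (11,0)
Wall sequence: TBLTBTB

1. t=4/3 → T at (17/3,10); v=(-1,-3)
2. t=10/3 → B at (7/3,0); v=(-1,3)
3. t=7/3 → L at (0,7); v=(1,3)
4. t=1 → T at (1,10); v=(1,-3)
5. t=10/3 → B at (13/3,0); v=(1,3)
6. t=10/3 → T at (23/3,10); v=(1,-3)
7. t=10/3 → B at (11,0); v=(1,3)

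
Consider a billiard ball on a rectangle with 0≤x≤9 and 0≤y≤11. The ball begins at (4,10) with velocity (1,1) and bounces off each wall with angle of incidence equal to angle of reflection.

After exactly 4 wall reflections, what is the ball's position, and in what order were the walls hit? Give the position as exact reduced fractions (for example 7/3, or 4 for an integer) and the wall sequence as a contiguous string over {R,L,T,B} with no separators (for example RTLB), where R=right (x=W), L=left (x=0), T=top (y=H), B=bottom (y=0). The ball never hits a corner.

1. t=1 → T at (5,11); v=(1,-1)
2. t=4 → R at (9,7); v=(-1,-1)
3. t=7 → B at (2,0); v=(-1,1)
4. t=2 → L at (0,2); v=(1,1)

Final position: (0,2)
Wall sequence: TRBL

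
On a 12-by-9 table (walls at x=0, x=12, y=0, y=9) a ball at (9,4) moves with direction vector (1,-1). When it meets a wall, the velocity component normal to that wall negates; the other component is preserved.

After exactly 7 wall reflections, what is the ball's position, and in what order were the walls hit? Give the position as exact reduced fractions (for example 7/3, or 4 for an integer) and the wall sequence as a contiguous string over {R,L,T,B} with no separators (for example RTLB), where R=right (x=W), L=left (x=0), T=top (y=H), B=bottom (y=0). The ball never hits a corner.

Final position: (8,9)
Wall sequence: RBTLBRT

1. t=3 → R at (12,1); v=(-1,-1)
2. t=1 → B at (11,0); v=(-1,1)
3. t=9 → T at (2,9); v=(-1,-1)
4. t=2 → L at (0,7); v=(1,-1)
5. t=7 → B at (7,0); v=(1,1)
6. t=5 → R at (12,5); v=(-1,1)
7. t=4 → T at (8,9); v=(-1,-1)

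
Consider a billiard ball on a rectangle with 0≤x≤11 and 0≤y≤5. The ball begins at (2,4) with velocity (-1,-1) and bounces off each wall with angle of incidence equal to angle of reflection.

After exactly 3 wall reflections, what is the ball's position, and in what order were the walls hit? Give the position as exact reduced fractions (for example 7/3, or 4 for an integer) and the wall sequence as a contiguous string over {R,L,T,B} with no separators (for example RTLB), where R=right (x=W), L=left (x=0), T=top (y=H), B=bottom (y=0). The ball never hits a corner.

Final position: (7,5)
Wall sequence: LBT

1. t=2 → L at (0,2); v=(1,-1)
2. t=2 → B at (2,0); v=(1,1)
3. t=5 → T at (7,5); v=(1,-1)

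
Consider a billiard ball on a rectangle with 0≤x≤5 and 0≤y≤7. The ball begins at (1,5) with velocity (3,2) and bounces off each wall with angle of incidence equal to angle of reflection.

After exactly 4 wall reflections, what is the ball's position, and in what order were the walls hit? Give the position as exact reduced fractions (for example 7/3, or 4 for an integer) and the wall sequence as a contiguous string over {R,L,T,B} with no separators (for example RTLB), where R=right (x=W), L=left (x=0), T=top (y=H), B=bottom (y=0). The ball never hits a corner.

1. t=1 → T at (4,7); v=(3,-2)
2. t=1/3 → R at (5,19/3); v=(-3,-2)
3. t=5/3 → L at (0,3); v=(3,-2)
4. t=3/2 → B at (9/2,0); v=(3,2)

Final position: (9/2,0)
Wall sequence: TRLB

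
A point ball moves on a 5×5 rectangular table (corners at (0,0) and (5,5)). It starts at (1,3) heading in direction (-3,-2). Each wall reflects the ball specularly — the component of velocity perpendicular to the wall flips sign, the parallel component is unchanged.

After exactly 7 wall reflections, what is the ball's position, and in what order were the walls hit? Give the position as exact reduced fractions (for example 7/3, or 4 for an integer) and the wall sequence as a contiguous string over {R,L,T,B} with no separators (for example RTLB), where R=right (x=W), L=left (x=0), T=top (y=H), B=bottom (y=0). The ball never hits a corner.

Final position: (3/2,0)
Wall sequence: LBRLTRB

1. t=1/3 → L at (0,7/3); v=(3,-2)
2. t=7/6 → B at (7/2,0); v=(3,2)
3. t=1/2 → R at (5,1); v=(-3,2)
4. t=5/3 → L at (0,13/3); v=(3,2)
5. t=1/3 → T at (1,5); v=(3,-2)
6. t=4/3 → R at (5,7/3); v=(-3,-2)
7. t=7/6 → B at (3/2,0); v=(-3,2)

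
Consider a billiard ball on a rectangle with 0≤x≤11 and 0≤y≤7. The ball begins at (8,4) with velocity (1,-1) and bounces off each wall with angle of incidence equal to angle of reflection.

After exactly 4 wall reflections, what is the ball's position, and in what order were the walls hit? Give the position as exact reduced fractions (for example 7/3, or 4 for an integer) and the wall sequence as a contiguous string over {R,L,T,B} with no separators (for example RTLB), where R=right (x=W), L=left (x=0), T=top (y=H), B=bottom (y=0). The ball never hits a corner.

Final position: (0,4)
Wall sequence: RBTL

1. t=3 → R at (11,1); v=(-1,-1)
2. t=1 → B at (10,0); v=(-1,1)
3. t=7 → T at (3,7); v=(-1,-1)
4. t=3 → L at (0,4); v=(1,-1)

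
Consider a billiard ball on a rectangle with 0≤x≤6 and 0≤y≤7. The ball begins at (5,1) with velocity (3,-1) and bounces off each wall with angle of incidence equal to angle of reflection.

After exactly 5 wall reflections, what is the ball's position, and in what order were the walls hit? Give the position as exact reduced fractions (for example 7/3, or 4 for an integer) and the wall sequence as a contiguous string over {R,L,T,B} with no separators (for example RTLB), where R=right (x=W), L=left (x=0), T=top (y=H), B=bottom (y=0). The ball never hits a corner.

Final position: (0,16/3)
Wall sequence: RBLRL

1. t=1/3 → R at (6,2/3); v=(-3,-1)
2. t=2/3 → B at (4,0); v=(-3,1)
3. t=4/3 → L at (0,4/3); v=(3,1)
4. t=2 → R at (6,10/3); v=(-3,1)
5. t=2 → L at (0,16/3); v=(3,1)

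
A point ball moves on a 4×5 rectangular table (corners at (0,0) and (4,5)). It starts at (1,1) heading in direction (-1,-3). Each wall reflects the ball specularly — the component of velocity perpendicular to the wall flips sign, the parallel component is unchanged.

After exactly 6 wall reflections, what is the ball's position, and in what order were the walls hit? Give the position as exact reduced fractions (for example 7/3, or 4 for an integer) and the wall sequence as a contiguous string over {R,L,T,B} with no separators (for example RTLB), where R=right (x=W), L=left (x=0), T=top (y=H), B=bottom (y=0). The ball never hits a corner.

1. t=1/3 → B at (2/3,0); v=(-1,3)
2. t=2/3 → L at (0,2); v=(1,3)
3. t=1 → T at (1,5); v=(1,-3)
4. t=5/3 → B at (8/3,0); v=(1,3)
5. t=4/3 → R at (4,4); v=(-1,3)
6. t=1/3 → T at (11/3,5); v=(-1,-3)

Final position: (11/3,5)
Wall sequence: BLTBRT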